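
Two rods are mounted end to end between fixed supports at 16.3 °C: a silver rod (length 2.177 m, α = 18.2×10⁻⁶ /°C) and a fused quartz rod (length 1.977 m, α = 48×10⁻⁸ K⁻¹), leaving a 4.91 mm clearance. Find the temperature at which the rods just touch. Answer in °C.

Gap closes when ΔL₁ + ΔL₂ = 4.91 mm = 4.91×10⁻³ m
(α₁L₁ + α₂L₂)ΔT = g
α₁L₁ + α₂L₂ = 18.2×10⁻⁶×2.177 + 48×10⁻⁸×1.977 = 4.057036×10⁻⁵ m/K
ΔT = 4.91×10⁻³ / 4.057036×10⁻⁵ = 121.02 K
T = 16.3 + 121.02 = 137.32 °C

T = 137 °C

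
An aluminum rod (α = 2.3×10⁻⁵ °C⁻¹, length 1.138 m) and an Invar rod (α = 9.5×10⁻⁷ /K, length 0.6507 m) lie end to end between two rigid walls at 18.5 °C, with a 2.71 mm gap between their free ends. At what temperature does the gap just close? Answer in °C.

α₁L₁ = 2.6174×10⁻⁵ m/K, α₂L₂ = 6.18165×10⁻⁷ m/K → total 2.6792165×10⁻⁵ m/K
ΔT = g/(α₁L₁+α₂L₂) = 2.71×10⁻³ / 2.6792165×10⁻⁵ = 101.15 K
T = 18.5 + 101.15 = 119.65 °C

T = 120 °C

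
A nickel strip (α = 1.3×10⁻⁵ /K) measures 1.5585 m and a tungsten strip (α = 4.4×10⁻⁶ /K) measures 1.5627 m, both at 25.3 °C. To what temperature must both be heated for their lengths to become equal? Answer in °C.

L₁(1 + α₁ΔT) = L₂(1 + α₂ΔT) ⇒ ΔT = (L₂ − L₁)/(α₁L₁ − α₂L₂)
L₂ − L₁ = 1.5627 − 1.5585 = 4.20×10⁻³ m
α₁L₁ − α₂L₂ = 1.3×10⁻⁵×1.5585 − 4.4×10⁻⁶×1.5627 = 1.338462×10⁻⁵ m/K
ΔT = 4.20×10⁻³ / 1.338462×10⁻⁵ = 313.793 K
T = 25.3 + 313.793 = 339.093 °C

T = 339.1 °C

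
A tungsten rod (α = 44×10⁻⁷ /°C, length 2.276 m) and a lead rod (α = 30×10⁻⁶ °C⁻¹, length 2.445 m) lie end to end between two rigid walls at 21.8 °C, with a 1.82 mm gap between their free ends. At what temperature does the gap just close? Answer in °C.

Gap closes when ΔL₁ + ΔL₂ = 1.82 mm = 1.82×10⁻³ m
(α₁L₁ + α₂L₂)ΔT = g
α₁L₁ + α₂L₂ = 44×10⁻⁷×2.276 + 30×10⁻⁶×2.445 = 8.33644×10⁻⁵ m/K
ΔT = 1.82×10⁻³ / 8.33644×10⁻⁵ = 21.832 K
T = 21.8 + 21.832 = 43.632 °C

T = 43.6 °C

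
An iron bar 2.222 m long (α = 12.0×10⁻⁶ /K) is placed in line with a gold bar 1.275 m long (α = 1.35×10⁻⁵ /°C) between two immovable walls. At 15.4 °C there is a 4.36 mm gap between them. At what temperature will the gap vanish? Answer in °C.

α₁L₁ = 2.6664×10⁻⁵ m/K, α₂L₂ = 1.72125×10⁻⁵ m/K → total 4.38765×10⁻⁵ m/K
ΔT = g/(α₁L₁+α₂L₂) = 4.36×10⁻³ / 4.38765×10⁻⁵ = 99.37 K
T = 15.4 + 99.37 = 114.77 °C

T = 115 °C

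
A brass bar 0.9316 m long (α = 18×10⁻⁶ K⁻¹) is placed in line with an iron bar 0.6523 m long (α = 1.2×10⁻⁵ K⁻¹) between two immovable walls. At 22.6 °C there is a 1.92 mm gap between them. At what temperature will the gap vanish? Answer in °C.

Gap closes when ΔL₁ + ΔL₂ = 1.92 mm = 1.92×10⁻³ m
(α₁L₁ + α₂L₂)ΔT = g
α₁L₁ + α₂L₂ = 18×10⁻⁶×0.9316 + 1.2×10⁻⁵×0.6523 = 2.45964×10⁻⁵ m/K
ΔT = 1.92×10⁻³ / 2.45964×10⁻⁵ = 78.06 K
T = 22.6 + 78.06 = 100.66 °C

T = 101 °C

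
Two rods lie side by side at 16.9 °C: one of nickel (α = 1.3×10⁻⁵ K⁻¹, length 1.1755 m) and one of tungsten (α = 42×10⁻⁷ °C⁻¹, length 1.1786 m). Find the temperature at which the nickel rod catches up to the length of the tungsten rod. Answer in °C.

Equal length when α₁L₁ΔT − α₂L₂ΔT = L₂ − L₁ = 3.10×10⁻³ m
α₁L₁ = 1.52815×10⁻⁵, α₂L₂ = 4.95012×10⁻⁶ → Δ(αL) = 1.033138×10⁻⁵ m/K
ΔT = 3.10×10⁻³ / 1.033138×10⁻⁵ = 300.057 K, so T = 16.9 + 300.057 = 316.957 °C

T = 317.0 °C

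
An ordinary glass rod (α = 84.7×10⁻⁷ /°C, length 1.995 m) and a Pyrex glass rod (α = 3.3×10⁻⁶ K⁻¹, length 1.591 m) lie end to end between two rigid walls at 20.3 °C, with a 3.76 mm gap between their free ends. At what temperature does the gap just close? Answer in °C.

Gap closes when ΔL₁ + ΔL₂ = 3.76 mm = 3.76×10⁻³ m
(α₁L₁ + α₂L₂)ΔT = g
α₁L₁ + α₂L₂ = 84.7×10⁻⁷×1.995 + 3.3×10⁻⁶×1.591 = 2.214795×10⁻⁵ m/K
ΔT = 3.76×10⁻³ / 2.214795×10⁻⁵ = 169.77 K
T = 20.3 + 169.77 = 190.07 °C

T = 190 °C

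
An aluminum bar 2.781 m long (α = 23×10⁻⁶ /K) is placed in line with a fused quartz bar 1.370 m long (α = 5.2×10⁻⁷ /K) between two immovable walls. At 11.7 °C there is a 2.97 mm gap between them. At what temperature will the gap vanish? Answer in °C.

α₁L₁ = 6.3963×10⁻⁵ m/K, α₂L₂ = 7.124×10⁻⁷ m/K → total 6.46754×10⁻⁵ m/K
ΔT = g/(α₁L₁+α₂L₂) = 2.97×10⁻³ / 6.46754×10⁻⁵ = 45.922 K
T = 11.7 + 45.922 = 57.622 °C

T = 57.6 °C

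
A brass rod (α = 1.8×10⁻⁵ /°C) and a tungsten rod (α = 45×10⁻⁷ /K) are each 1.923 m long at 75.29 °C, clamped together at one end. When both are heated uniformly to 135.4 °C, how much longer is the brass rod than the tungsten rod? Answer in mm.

ΔT = 60.11 K
brass: ΔL = 1.8×10⁻⁵ × 1.923 m × 60.11 = 2.0806×10⁻³ m = 2.0806 mm
tungsten: ΔL = 45×10⁻⁷ × 1.923 m × 60.11 = 5.2016×10⁻⁴ m = 0.52016 mm
difference = 2.0806 − 0.52016 = 1.56044 mm

1.56 mm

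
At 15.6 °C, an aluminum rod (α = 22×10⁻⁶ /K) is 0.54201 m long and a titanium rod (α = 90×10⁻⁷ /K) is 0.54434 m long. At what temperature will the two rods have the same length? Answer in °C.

Equal length when α₁L₁ΔT − α₂L₂ΔT = L₂ − L₁ = 2.33×10⁻³ m
α₁L₁ = 1.192422×10⁻⁵, α₂L₂ = 4.89906×10⁻⁶ → Δ(αL) = 7.02516×10⁻⁶ m/K
ΔT = 2.33×10⁻³ / 7.02516×10⁻⁶ = 331.665 K, so T = 15.6 + 331.665 = 347.265 °C

T = 347.3 °C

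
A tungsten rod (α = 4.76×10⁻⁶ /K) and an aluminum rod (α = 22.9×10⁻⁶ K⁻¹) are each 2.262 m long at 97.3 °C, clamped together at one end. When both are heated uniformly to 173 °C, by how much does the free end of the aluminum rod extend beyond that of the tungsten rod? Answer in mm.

ΔT = 75.7 K
tungsten: ΔL = 4.76×10⁻⁶ × 2.262 m × 75.7 = 8.1507×10⁻⁴ m = 0.81507 mm
aluminum: ΔL = 22.9×10⁻⁶ × 2.262 m × 75.7 = 3.9212×10⁻³ m = 3.9212 mm
difference = 3.9212 − 0.81507 = 3.10613 mm

3.11 mm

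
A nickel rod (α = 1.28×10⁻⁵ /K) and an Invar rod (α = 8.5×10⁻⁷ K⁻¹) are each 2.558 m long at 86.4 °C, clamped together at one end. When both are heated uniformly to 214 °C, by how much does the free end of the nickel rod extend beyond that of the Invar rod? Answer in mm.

3.90 mm

ΔT = 127.6 K
nickel: ΔL = 1.28×10⁻⁵ × 2.558 m × 127.6 = 4.1779×10⁻³ m = 4.1779 mm
Invar: ΔL = 8.5×10⁻⁷ × 2.558 m × 127.6 = 2.7744×10⁻⁴ m = 0.27744 mm
difference = 4.1779 − 0.27744 = 3.90046 mm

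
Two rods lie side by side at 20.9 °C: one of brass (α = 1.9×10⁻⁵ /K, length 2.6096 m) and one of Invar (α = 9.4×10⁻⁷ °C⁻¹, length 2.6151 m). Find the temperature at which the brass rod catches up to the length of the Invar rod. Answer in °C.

T = 137.6 °C

Equal length when α₁L₁ΔT − α₂L₂ΔT = L₂ − L₁ = 5.50×10⁻³ m
α₁L₁ = 4.95824×10⁻⁵, α₂L₂ = 2.458194×10⁻⁶ → Δ(αL) = 4.7124206×10⁻⁵ m/K
ΔT = 5.50×10⁻³ / 4.7124206×10⁻⁵ = 116.713 K, so T = 20.9 + 116.713 = 137.613 °C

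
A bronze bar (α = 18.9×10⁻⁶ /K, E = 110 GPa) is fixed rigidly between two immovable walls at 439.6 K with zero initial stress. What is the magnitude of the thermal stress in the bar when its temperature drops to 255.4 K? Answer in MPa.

σ = 383 MPa

Fully constrained: the free strain ε = αΔT is blocked, so σ = Eε = EαΔT.
|ΔT| = 184.2 K
σ = 110×10⁹ × 18.9×10⁻⁶ × 184.2 = 3.83×10⁸ Pa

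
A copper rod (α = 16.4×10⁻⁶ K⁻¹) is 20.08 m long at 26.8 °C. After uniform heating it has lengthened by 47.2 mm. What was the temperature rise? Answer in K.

ΔT = 143 K

ΔL = αL₀ΔT ⇒ ΔT = ΔL / (αL₀)
ΔT = 47.2×10⁻³ m / (16.4×10⁻⁶ × 20.08 m) = 143.33 K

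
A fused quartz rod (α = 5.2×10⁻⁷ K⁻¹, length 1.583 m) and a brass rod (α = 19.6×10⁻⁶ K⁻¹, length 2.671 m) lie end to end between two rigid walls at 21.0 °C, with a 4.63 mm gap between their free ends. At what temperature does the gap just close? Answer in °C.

Gap closes when ΔL₁ + ΔL₂ = 4.63 mm = 4.63×10⁻³ m
(α₁L₁ + α₂L₂)ΔT = g
α₁L₁ + α₂L₂ = 5.2×10⁻⁷×1.583 + 19.6×10⁻⁶×2.671 = 5.317476×10⁻⁵ m/K
ΔT = 4.63×10⁻³ / 5.317476×10⁻⁵ = 87.07 K
T = 21.0 + 87.07 = 108.07 °C

T = 108 °C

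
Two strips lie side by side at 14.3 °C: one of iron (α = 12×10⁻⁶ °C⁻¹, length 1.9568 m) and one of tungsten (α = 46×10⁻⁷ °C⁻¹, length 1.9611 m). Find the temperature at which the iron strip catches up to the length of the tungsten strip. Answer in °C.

Equal length when α₁L₁ΔT − α₂L₂ΔT = L₂ − L₁ = 4.30×10⁻³ m
α₁L₁ = 2.34816×10⁻⁵, α₂L₂ = 9.02106×10⁻⁶ → Δ(αL) = 1.446054×10⁻⁵ m/K
ΔT = 4.30×10⁻³ / 1.446054×10⁻⁵ = 297.361 K, so T = 14.3 + 297.361 = 311.661 °C

T = 311.7 °C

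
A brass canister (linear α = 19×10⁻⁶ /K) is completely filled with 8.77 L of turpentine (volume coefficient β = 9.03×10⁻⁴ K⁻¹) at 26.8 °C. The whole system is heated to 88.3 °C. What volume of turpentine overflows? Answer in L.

0.456 L

The canister also expands: β_container ≈ 3α = 5.7×10⁻⁵ /K
Net overflow = V₀(β_liq − 3α_cont)ΔT
β − 3α = 9.03×10⁻⁴ − 5.7×10⁻⁵ = 8.46×10⁻⁴ /K; ΔT = 61.5 K
ΔV = 8.77 × 8.46×10⁻⁴ × 61.5 = 0.456 L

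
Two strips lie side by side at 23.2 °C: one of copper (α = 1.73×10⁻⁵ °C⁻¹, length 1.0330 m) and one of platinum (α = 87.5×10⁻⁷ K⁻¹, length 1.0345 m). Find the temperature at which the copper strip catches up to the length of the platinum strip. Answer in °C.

T = 193.3 °C

Equal length when α₁L₁ΔT − α₂L₂ΔT = L₂ − L₁ = 1.50×10⁻³ m
α₁L₁ = 1.78709×10⁻⁵, α₂L₂ = 9.051875×10⁻⁶ → Δ(αL) = 8.819025×10⁻⁶ m/K
ΔT = 1.50×10⁻³ / 8.819025×10⁻⁶ = 170.087 K, so T = 23.2 + 170.087 = 193.287 °C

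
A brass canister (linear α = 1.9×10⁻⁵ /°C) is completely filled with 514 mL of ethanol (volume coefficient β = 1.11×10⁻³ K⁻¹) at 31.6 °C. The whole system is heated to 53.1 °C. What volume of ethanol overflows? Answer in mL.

The canister also expands: β_container ≈ 3α = 5.7×10⁻⁵ /K
Net overflow = V₀(β_liq − 3α_cont)ΔT
β − 3α = 1.11×10⁻³ − 5.7×10⁻⁵ = 1.053×10⁻³ /K; ΔT = 21.5 K
ΔV = 514 × 1.053×10⁻³ × 21.5 = 11.6 mL

11.6 mL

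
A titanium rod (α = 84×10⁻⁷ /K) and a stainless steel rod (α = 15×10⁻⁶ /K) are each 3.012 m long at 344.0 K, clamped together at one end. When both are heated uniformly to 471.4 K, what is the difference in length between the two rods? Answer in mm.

2.53 mm

ΔT = 127.4 K
titanium: ΔL = 84×10⁻⁷ × 3.012 m × 127.4 = 3.2233×10⁻³ m = 3.2233 mm
stainless steel: ΔL = 15×10⁻⁶ × 3.012 m × 127.4 = 5.7559×10⁻³ m = 5.7559 mm
difference = 5.7559 − 3.2233 = 2.5326 mm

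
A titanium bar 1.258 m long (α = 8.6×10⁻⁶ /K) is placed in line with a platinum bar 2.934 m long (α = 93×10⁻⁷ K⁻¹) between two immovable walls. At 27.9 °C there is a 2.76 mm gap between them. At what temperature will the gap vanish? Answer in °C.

T = 100 °C

Gap closes when ΔL₁ + ΔL₂ = 2.76 mm = 2.76×10⁻³ m
(α₁L₁ + α₂L₂)ΔT = g
α₁L₁ + α₂L₂ = 8.6×10⁻⁶×1.258 + 93×10⁻⁷×2.934 = 3.8105×10⁻⁵ m/K
ΔT = 2.76×10⁻³ / 3.8105×10⁻⁵ = 72.43 K
T = 27.9 + 72.43 = 100.33 °C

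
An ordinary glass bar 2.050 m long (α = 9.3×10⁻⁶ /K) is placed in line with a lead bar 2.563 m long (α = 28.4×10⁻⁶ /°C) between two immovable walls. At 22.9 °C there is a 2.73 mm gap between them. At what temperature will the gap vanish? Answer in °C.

Gap closes when ΔL₁ + ΔL₂ = 2.73 mm = 2.73×10⁻³ m
(α₁L₁ + α₂L₂)ΔT = g
α₁L₁ + α₂L₂ = 9.3×10⁻⁶×2.050 + 28.4×10⁻⁶×2.563 = 9.18542×10⁻⁵ m/K
ΔT = 2.73×10⁻³ / 9.18542×10⁻⁵ = 29.721 K
T = 22.9 + 29.721 = 52.621 °C

T = 52.6 °C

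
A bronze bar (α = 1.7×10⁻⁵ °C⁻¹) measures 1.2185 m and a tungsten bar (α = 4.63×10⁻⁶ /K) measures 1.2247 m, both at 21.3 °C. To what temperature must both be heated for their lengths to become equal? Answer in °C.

L₁(1 + α₁ΔT) = L₂(1 + α₂ΔT) ⇒ ΔT = (L₂ − L₁)/(α₁L₁ − α₂L₂)
L₂ − L₁ = 1.2247 − 1.2185 = 6.20×10⁻³ m
α₁L₁ − α₂L₂ = 1.7×10⁻⁵×1.2185 − 4.63×10⁻⁶×1.2247 = 1.5044139×10⁻⁵ m/K
ΔT = 6.20×10⁻³ / 1.5044139×10⁻⁵ = 412.121 K
T = 21.3 + 412.121 = 433.421 °C

T = 433.4 °C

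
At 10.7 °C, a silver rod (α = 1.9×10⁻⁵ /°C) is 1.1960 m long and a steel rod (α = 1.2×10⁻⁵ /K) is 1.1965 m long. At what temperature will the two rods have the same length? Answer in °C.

Equal length when α₁L₁ΔT − α₂L₂ΔT = L₂ − L₁ = 5.00×10⁻⁴ m
α₁L₁ = 2.2724×10⁻⁵, α₂L₂ = 1.4358×10⁻⁵ → Δ(αL) = 8.366×10⁻⁶ m/K
ΔT = 5.00×10⁻⁴ / 8.366×10⁻⁶ = 59.7657 K, so T = 10.7 + 59.7657 = 70.4657 °C

T = 70.47 °C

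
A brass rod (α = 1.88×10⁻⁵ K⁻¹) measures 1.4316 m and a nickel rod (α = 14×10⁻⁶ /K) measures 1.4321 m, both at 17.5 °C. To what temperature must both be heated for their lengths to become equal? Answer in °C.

T = 90.34 °C

Equal length when α₁L₁ΔT − α₂L₂ΔT = L₂ − L₁ = 5.00×10⁻⁴ m
α₁L₁ = 2.691408×10⁻⁵, α₂L₂ = 2.00494×10⁻⁵ → Δ(αL) = 6.86468×10⁻⁶ m/K
ΔT = 5.00×10⁻⁴ / 6.86468×10⁻⁶ = 72.8366 K, so T = 17.5 + 72.8366 = 90.3366 °C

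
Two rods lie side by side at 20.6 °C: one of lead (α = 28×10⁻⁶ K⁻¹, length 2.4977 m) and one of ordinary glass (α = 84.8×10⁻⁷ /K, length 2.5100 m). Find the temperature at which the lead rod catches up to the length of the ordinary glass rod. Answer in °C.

L₁(1 + α₁ΔT) = L₂(1 + α₂ΔT) ⇒ ΔT = (L₂ − L₁)/(α₁L₁ − α₂L₂)
L₂ − L₁ = 2.5100 − 2.4977 = 1.23×10⁻² m
α₁L₁ − α₂L₂ = 28×10⁻⁶×2.4977 − 84.8×10⁻⁷×2.5100 = 4.86508×10⁻⁵ m/K
ΔT = 1.23×10⁻² / 4.86508×10⁻⁵ = 252.822 K
T = 20.6 + 252.822 = 273.422 °C

T = 273.4 °C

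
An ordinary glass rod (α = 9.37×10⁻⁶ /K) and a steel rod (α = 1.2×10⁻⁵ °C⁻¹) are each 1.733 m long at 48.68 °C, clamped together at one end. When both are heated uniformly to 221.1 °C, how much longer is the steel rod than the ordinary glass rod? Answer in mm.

ΔT = 172.42 K
ordinary glass: ΔL = 9.37×10⁻⁶ × 1.733 m × 172.42 = 2.7998×10⁻³ m = 2.7998 mm
steel: ΔL = 1.2×10⁻⁵ × 1.733 m × 172.42 = 3.5856×10⁻³ m = 3.5856 mm
difference = 3.5856 − 2.7998 = 0.7858 mm

0.786 mm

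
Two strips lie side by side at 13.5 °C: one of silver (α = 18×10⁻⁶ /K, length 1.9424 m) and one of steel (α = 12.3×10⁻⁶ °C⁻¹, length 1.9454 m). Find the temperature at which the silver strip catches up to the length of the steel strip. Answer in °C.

L₁(1 + α₁ΔT) = L₂(1 + α₂ΔT) ⇒ ΔT = (L₂ − L₁)/(α₁L₁ − α₂L₂)
L₂ − L₁ = 1.9454 − 1.9424 = 3.00×10⁻³ m
α₁L₁ − α₂L₂ = 18×10⁻⁶×1.9424 − 12.3×10⁻⁶×1.9454 = 1.103478×10⁻⁵ m/K
ΔT = 3.00×10⁻³ / 1.103478×10⁻⁵ = 271.868 K
T = 13.5 + 271.868 = 285.368 °C

T = 285.4 °C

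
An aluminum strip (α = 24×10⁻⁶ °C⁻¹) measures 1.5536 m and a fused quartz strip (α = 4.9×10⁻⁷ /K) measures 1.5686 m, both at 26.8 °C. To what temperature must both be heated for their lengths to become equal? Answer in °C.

Equal length when α₁L₁ΔT − α₂L₂ΔT = L₂ − L₁ = 1.50×10⁻² m
α₁L₁ = 3.72864×10⁻⁵, α₂L₂ = 7.68614×10⁻⁷ → Δ(αL) = 3.6517786×10⁻⁵ m/K
ΔT = 1.50×10⁻² / 3.6517786×10⁻⁵ = 410.759 K, so T = 26.8 + 410.759 = 437.559 °C

T = 437.6 °C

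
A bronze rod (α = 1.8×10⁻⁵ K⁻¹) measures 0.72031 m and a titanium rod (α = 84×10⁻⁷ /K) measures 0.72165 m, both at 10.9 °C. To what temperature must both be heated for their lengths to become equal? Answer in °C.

T = 205.0 °C

L₁(1 + α₁ΔT) = L₂(1 + α₂ΔT) ⇒ ΔT = (L₂ − L₁)/(α₁L₁ − α₂L₂)
L₂ − L₁ = 0.72165 − 0.72031 = 1.34×10⁻³ m
α₁L₁ − α₂L₂ = 1.8×10⁻⁵×0.72031 − 84×10⁻⁷×0.72165 = 6.90372×10⁻⁶ m/K
ΔT = 1.34×10⁻³ / 6.90372×10⁻⁶ = 194.098 K
T = 10.9 + 194.098 = 204.998 °C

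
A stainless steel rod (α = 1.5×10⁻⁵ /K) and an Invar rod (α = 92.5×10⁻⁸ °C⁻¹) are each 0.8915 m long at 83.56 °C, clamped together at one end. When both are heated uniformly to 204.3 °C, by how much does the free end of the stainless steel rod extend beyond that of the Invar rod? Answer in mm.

1.52 mm

ΔT = 120.74 K
stainless steel: ΔL = 1.5×10⁻⁵ × 0.8915 m × 120.74 = 1.6146×10⁻³ m = 1.6146 mm
Invar: ΔL = 92.5×10⁻⁸ × 0.8915 m × 120.74 = 9.9567×10⁻⁵ m = 0.099567 mm
difference = 1.6146 − 0.099567 = 1.515033 mm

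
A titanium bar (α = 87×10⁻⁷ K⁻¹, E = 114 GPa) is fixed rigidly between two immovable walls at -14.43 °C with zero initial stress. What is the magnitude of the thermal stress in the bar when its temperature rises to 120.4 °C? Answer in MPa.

σ = 134 MPa

Fully constrained: the free strain ε = αΔT is blocked, so σ = Eε = EαΔT.
|ΔT| = 134.83 K
σ = 114×10⁹ × 87×10⁻⁷ × 134.83 = 1.34×10⁸ Pa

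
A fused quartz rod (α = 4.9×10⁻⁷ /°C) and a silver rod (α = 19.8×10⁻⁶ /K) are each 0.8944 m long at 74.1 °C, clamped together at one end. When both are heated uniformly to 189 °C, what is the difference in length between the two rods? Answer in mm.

ΔT = 114.9 K
fused quartz: ΔL = 4.9×10⁻⁷ × 0.8944 m × 114.9 = 5.0356×10⁻⁵ m = 0.050356 mm
silver: ΔL = 19.8×10⁻⁶ × 0.8944 m × 114.9 = 2.0348×10⁻³ m = 2.0348 mm
difference = 2.0348 − 0.050356 = 1.984444 mm

1.98 mm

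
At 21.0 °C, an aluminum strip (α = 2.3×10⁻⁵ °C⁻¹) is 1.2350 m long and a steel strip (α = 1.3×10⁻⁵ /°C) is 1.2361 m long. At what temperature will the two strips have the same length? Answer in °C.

T = 110.2 °C

L₁(1 + α₁ΔT) = L₂(1 + α₂ΔT) ⇒ ΔT = (L₂ − L₁)/(α₁L₁ − α₂L₂)
L₂ − L₁ = 1.2361 − 1.2350 = 1.10×10⁻³ m
α₁L₁ − α₂L₂ = 2.3×10⁻⁵×1.2350 − 1.3×10⁻⁵×1.2361 = 1.23357×10⁻⁵ m/K
ΔT = 1.10×10⁻³ / 1.23357×10⁻⁵ = 89.172 K
T = 21.0 + 89.172 = 110.172 °C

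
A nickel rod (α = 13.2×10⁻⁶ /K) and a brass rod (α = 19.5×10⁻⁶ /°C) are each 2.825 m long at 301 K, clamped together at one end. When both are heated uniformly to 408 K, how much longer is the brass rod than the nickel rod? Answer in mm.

1.90 mm

ΔT = 107 K
nickel: ΔL = 13.2×10⁻⁶ × 2.825 m × 107 = 3.9900×10⁻³ m = 3.9900 mm
brass: ΔL = 19.5×10⁻⁶ × 2.825 m × 107 = 5.8944×10⁻³ m = 5.8944 mm
difference = 5.8944 − 3.9900 = 1.9044 mm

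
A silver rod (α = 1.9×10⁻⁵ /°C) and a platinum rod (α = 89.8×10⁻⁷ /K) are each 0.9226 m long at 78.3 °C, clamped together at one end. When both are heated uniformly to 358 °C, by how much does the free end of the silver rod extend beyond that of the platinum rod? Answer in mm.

2.59 mm

ΔT = 279.7 K
silver: ΔL = 1.9×10⁻⁵ × 0.9226 m × 279.7 = 4.9030×10⁻³ m = 4.9030 mm
platinum: ΔL = 89.8×10⁻⁷ × 0.9226 m × 279.7 = 2.3173×10⁻³ m = 2.3173 mm
difference = 4.9030 − 2.3173 = 2.5857 mm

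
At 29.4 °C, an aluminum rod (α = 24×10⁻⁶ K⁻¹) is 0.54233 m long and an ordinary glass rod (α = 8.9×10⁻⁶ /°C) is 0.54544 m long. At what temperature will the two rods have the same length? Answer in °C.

L₁(1 + α₁ΔT) = L₂(1 + α₂ΔT) ⇒ ΔT = (L₂ − L₁)/(α₁L₁ − α₂L₂)
L₂ − L₁ = 0.54544 − 0.54233 = 3.11×10⁻³ m
α₁L₁ − α₂L₂ = 24×10⁻⁶×0.54233 − 8.9×10⁻⁶×0.54544 = 8.161504×10⁻⁶ m/K
ΔT = 3.11×10⁻³ / 8.161504×10⁻⁶ = 381.057 K
T = 29.4 + 381.057 = 410.457 °C

T = 410.5 °C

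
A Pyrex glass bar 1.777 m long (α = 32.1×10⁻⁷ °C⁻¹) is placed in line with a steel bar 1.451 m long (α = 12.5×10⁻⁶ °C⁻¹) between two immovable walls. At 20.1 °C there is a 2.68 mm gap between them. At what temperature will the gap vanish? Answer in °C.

T = 133 °C

Gap closes when ΔL₁ + ΔL₂ = 2.68 mm = 2.68×10⁻³ m
(α₁L₁ + α₂L₂)ΔT = g
α₁L₁ + α₂L₂ = 32.1×10⁻⁷×1.777 + 12.5×10⁻⁶×1.451 = 2.384167×10⁻⁵ m/K
ΔT = 2.68×10⁻³ / 2.384167×10⁻⁵ = 112.41 K
T = 20.1 + 112.41 = 132.51 °C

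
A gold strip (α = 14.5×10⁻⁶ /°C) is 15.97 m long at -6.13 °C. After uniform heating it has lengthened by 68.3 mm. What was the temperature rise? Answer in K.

ΔL = αL₀ΔT ⇒ ΔT = ΔL / (αL₀)
ΔT = 68.3×10⁻³ m / (14.5×10⁻⁶ × 15.97 m) = 294.95 K

ΔT = 295 K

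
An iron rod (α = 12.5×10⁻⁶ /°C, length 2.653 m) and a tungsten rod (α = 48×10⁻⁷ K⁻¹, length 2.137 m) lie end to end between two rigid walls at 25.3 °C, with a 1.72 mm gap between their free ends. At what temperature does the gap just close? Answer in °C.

T = 64.9 °C

Gap closes when ΔL₁ + ΔL₂ = 1.72 mm = 1.72×10⁻³ m
(α₁L₁ + α₂L₂)ΔT = g
α₁L₁ + α₂L₂ = 12.5×10⁻⁶×2.653 + 48×10⁻⁷×2.137 = 4.34201×10⁻⁵ m/K
ΔT = 1.72×10⁻³ / 4.34201×10⁻⁵ = 39.613 K
T = 25.3 + 39.613 = 64.913 °C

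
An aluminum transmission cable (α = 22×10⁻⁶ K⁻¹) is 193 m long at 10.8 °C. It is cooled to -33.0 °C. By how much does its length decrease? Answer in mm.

ΔL = 186 mm

|ΔT| = |-33.0 − 10.8| = 43.8 K
ΔL = αL₀ΔT = (22×10⁻⁶)(193)(43.8) = 1.86×10⁻¹ m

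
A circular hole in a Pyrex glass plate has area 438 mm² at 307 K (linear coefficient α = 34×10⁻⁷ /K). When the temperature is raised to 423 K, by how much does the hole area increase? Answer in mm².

ΔA = 0.345 mm²

Area coefficient ≈ 2α; |ΔT| = 116 K
ΔA = 2αA₀ΔT = 2(34×10⁻⁷)(438)(116) = 0.345 mm²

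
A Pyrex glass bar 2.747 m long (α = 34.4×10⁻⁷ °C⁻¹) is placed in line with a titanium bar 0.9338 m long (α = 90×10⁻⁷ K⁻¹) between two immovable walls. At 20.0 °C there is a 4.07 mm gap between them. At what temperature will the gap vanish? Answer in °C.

T = 248 °C

α₁L₁ = 9.44968×10⁻⁶ m/K, α₂L₂ = 8.4042×10⁻⁶ m/K → total 1.785388×10⁻⁵ m/K
ΔT = g/(α₁L₁+α₂L₂) = 4.07×10⁻³ / 1.785388×10⁻⁵ = 227.96 K
T = 20.0 + 227.96 = 247.96 °C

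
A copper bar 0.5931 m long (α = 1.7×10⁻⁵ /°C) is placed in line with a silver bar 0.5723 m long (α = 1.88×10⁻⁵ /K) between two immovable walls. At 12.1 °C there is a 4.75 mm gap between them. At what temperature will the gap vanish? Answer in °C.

α₁L₁ = 1.00827×10⁻⁵ m/K, α₂L₂ = 1.075924×10⁻⁵ m/K → total 2.084194×10⁻⁵ m/K
ΔT = g/(α₁L₁+α₂L₂) = 4.75×10⁻³ / 2.084194×10⁻⁵ = 227.91 K
T = 12.1 + 227.91 = 240.01 °C

T = 240 °C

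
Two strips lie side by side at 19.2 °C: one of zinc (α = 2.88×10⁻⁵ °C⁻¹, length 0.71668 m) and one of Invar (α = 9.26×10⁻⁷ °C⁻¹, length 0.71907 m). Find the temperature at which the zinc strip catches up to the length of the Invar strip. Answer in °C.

T = 138.9 °C

L₁(1 + α₁ΔT) = L₂(1 + α₂ΔT) ⇒ ΔT = (L₂ − L₁)/(α₁L₁ − α₂L₂)
L₂ − L₁ = 0.71907 − 0.71668 = 2.39×10⁻³ m
α₁L₁ − α₂L₂ = 2.88×10⁻⁵×0.71668 − 9.26×10⁻⁷×0.71907 = 1.997452518×10⁻⁵ m/K
ΔT = 2.39×10⁻³ / 1.997452518×10⁻⁵ = 119.652 K
T = 19.2 + 119.652 = 138.852 °C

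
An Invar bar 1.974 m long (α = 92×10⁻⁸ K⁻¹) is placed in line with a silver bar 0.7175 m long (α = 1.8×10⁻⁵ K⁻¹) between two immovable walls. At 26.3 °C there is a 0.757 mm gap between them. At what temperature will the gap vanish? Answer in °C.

α₁L₁ = 1.81608×10⁻⁶ m/K, α₂L₂ = 1.2915×10⁻⁵ m/K → total 1.473108×10⁻⁵ m/K
ΔT = g/(α₁L₁+α₂L₂) = 7.57×10⁻⁴ / 1.473108×10⁻⁵ = 51.388 K
T = 26.3 + 51.388 = 77.688 °C

T = 77.7 °C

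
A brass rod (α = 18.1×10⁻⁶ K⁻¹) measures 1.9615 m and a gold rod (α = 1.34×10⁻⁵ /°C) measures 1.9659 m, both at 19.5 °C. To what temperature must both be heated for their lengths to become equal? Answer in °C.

T = 499.8 °C

Equal length when α₁L₁ΔT − α₂L₂ΔT = L₂ − L₁ = 4.40×10⁻³ m
α₁L₁ = 3.550315×10⁻⁵, α₂L₂ = 2.634306×10⁻⁵ → Δ(αL) = 9.16009×10⁻⁶ m/K
ΔT = 4.40×10⁻³ / 9.16009×10⁻⁶ = 480.345 K, so T = 19.5 + 480.345 = 499.845 °C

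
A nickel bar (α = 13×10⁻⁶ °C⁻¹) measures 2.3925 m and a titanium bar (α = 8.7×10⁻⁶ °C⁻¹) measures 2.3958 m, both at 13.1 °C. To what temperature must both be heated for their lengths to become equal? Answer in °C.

Equal length when α₁L₁ΔT − α₂L₂ΔT = L₂ − L₁ = 3.30×10⁻³ m
α₁L₁ = 3.11025×10⁻⁵, α₂L₂ = 2.084346×10⁻⁵ → Δ(αL) = 1.025904×10⁻⁵ m/K
ΔT = 3.30×10⁻³ / 1.025904×10⁻⁵ = 321.668 K, so T = 13.1 + 321.668 = 334.768 °C

T = 334.8 °C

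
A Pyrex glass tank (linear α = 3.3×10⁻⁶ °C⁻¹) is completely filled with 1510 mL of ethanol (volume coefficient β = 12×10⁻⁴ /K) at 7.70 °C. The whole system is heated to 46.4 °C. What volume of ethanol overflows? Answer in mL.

The tank also expands: β_container ≈ 3α = 9.9×10⁻⁶ /K
Net overflow = V₀(β_liq − 3α_cont)ΔT
β − 3α = 1.20×10⁻³ − 9.9×10⁻⁶ = 1.1901×10⁻³ /K; ΔT = 38.70 K
ΔV = 1510 × 1.1901×10⁻³ × 38.70 = 69.5 mL

69.5 mL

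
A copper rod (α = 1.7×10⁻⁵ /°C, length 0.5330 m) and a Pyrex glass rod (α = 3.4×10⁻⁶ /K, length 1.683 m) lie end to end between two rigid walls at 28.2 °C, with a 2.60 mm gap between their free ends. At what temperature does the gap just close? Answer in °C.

α₁L₁ = 9.061×10⁻⁶ m/K, α₂L₂ = 5.7222×10⁻⁶ m/K → total 1.47832×10⁻⁵ m/K
ΔT = g/(α₁L₁+α₂L₂) = 2.60×10⁻³ / 1.47832×10⁻⁵ = 175.88 K
T = 28.2 + 175.88 = 204.08 °C

T = 204 °C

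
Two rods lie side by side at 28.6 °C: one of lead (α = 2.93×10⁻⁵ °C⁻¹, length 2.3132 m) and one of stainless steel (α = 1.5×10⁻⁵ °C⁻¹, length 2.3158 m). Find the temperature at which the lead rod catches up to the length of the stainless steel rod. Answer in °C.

T = 107.3 °C

L₁(1 + α₁ΔT) = L₂(1 + α₂ΔT) ⇒ ΔT = (L₂ − L₁)/(α₁L₁ − α₂L₂)
L₂ − L₁ = 2.3158 − 2.3132 = 2.60×10⁻³ m
α₁L₁ − α₂L₂ = 2.93×10⁻⁵×2.3132 − 1.5×10⁻⁵×2.3158 = 3.303976×10⁻⁵ m/K
ΔT = 2.60×10⁻³ / 3.303976×10⁻⁵ = 78.693 K
T = 28.6 + 78.693 = 107.293 °C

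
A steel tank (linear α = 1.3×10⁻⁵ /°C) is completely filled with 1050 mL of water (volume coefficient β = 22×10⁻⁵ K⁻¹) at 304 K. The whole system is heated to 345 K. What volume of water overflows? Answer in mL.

7.79 mL

The tank also expands: β_container ≈ 3α = 3.9×10⁻⁵ /K
Net overflow = V₀(β_liq − 3α_cont)ΔT
β − 3α = 2.20×10⁻⁴ − 3.9×10⁻⁵ = 1.81×10⁻⁴ /K; ΔT = 41 K
ΔV = 1050 × 1.81×10⁻⁴ × 41 = 7.79 mL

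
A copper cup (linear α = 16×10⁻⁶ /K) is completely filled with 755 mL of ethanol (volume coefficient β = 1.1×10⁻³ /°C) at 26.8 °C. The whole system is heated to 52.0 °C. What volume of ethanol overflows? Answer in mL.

20.0 mL

The cup also expands: β_container ≈ 3α = 4.8×10⁻⁵ /K
Net overflow = V₀(β_liq − 3α_cont)ΔT
β − 3α = 1.10×10⁻³ − 4.8×10⁻⁵ = 1.052×10⁻³ /K; ΔT = 25.2 K
ΔV = 755 × 1.052×10⁻³ × 25.2 = 20.0 mL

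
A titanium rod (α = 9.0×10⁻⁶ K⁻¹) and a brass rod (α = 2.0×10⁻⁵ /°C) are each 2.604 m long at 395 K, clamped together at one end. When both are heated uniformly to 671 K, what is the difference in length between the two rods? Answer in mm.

ΔT = 276 K
titanium: ΔL = 9.0×10⁻⁶ × 2.604 m × 276 = 6.4683×10⁻³ m = 6.4683 mm
brass: ΔL = 2.0×10⁻⁵ × 2.604 m × 276 = 1.4374×10⁻² m = 14.374 mm
difference = 14.374 − 6.4683 = 7.9057 mm

7.91 mm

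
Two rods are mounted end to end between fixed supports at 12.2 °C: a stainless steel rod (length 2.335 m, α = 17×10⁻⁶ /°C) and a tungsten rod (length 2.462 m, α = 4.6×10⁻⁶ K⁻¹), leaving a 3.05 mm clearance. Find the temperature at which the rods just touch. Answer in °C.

Gap closes when ΔL₁ + ΔL₂ = 3.05 mm = 3.05×10⁻³ m
(α₁L₁ + α₂L₂)ΔT = g
α₁L₁ + α₂L₂ = 17×10⁻⁶×2.335 + 4.6×10⁻⁶×2.462 = 5.10202×10⁻⁵ m/K
ΔT = 3.05×10⁻³ / 5.10202×10⁻⁵ = 59.780 K
T = 12.2 + 59.780 = 71.980 °C

T = 72.0 °C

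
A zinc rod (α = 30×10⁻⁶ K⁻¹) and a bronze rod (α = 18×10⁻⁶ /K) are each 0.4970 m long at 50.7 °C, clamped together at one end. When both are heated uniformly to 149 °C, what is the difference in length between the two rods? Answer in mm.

0.586 mm

ΔT = 98.3 K
zinc: ΔL = 30×10⁻⁶ × 0.4970 m × 98.3 = 1.4657×10⁻³ m = 1.4657 mm
bronze: ΔL = 18×10⁻⁶ × 0.4970 m × 98.3 = 8.7939×10⁻⁴ m = 0.87939 mm
difference = 1.4657 − 0.87939 = 0.58631 mm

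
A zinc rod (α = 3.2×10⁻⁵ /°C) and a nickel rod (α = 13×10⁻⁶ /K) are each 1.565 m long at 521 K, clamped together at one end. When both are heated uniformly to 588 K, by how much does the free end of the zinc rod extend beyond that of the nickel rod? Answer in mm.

ΔT = 67 K
zinc: ΔL = 3.2×10⁻⁵ × 1.565 m × 67 = 3.3554×10⁻³ m = 3.3554 mm
nickel: ΔL = 13×10⁻⁶ × 1.565 m × 67 = 1.3631×10⁻³ m = 1.3631 mm
difference = 3.3554 − 1.3631 = 1.9923 mm

1.99 mm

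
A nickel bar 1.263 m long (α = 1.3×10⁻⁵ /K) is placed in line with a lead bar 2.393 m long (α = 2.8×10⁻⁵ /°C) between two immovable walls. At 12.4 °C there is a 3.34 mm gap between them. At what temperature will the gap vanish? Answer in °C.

T = 52.4 °C

Gap closes when ΔL₁ + ΔL₂ = 3.34 mm = 3.34×10⁻³ m
(α₁L₁ + α₂L₂)ΔT = g
α₁L₁ + α₂L₂ = 1.3×10⁻⁵×1.263 + 2.8×10⁻⁵×2.393 = 8.3423×10⁻⁵ m/K
ΔT = 3.34×10⁻³ / 8.3423×10⁻⁵ = 40.037 K
T = 12.4 + 40.037 = 52.437 °C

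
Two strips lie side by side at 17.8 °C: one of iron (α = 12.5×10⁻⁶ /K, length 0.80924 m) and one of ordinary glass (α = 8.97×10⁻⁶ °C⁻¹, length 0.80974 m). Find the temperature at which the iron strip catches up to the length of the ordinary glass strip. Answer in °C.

T = 193.1 °C

L₁(1 + α₁ΔT) = L₂(1 + α₂ΔT) ⇒ ΔT = (L₂ − L₁)/(α₁L₁ − α₂L₂)
L₂ − L₁ = 0.80974 − 0.80924 = 5.00×10⁻⁴ m
α₁L₁ − α₂L₂ = 12.5×10⁻⁶×0.80924 − 8.97×10⁻⁶×0.80974 = 2.8521322×10⁻⁶ m/K
ΔT = 5.00×10⁻⁴ / 2.8521322×10⁻⁶ = 175.307 K
T = 17.8 + 175.307 = 193.107 °C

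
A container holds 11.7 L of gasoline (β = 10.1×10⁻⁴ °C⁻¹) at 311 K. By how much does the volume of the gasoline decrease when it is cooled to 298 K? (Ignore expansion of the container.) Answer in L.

ΔV = 0.154 L

|ΔT| = |298 − 311| = 13 K
ΔV = βV₀ΔT = (10.1×10⁻⁴)(11.7)(13) = 0.154 L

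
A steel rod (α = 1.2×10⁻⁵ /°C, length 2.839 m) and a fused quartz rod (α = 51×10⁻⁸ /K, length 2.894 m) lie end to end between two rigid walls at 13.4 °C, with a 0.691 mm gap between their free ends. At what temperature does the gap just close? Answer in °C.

Gap closes when ΔL₁ + ΔL₂ = 0.691 mm = 6.91×10⁻⁴ m
(α₁L₁ + α₂L₂)ΔT = g
α₁L₁ + α₂L₂ = 1.2×10⁻⁵×2.839 + 51×10⁻⁸×2.894 = 3.554394×10⁻⁵ m/K
ΔT = 6.91×10⁻⁴ / 3.554394×10⁻⁵ = 19.441 K
T = 13.4 + 19.441 = 32.841 °C

T = 32.8 °C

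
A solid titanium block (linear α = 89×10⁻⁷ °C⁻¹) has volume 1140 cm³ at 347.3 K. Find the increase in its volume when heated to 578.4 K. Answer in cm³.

Isotropic solid: β ≈ 3α = 2.7×10⁻⁵ /K; ΔT = 231.1 K
ΔV = 3αV₀ΔT = 3(89×10⁻⁷)(1140)(231.1) = 7.03 cm³

ΔV = 7.03 cm³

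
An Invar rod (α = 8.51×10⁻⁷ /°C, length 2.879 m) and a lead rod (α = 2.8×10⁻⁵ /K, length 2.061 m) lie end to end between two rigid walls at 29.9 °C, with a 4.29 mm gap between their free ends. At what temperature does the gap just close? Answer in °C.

T = 101 °C

Gap closes when ΔL₁ + ΔL₂ = 4.29 mm = 4.29×10⁻³ m
(α₁L₁ + α₂L₂)ΔT = g
α₁L₁ + α₂L₂ = 8.51×10⁻⁷×2.879 + 2.8×10⁻⁵×2.061 = 6.0158029×10⁻⁵ m/K
ΔT = 4.29×10⁻³ / 6.0158029×10⁻⁵ = 71.31 K
T = 29.9 + 71.31 = 101.21 °C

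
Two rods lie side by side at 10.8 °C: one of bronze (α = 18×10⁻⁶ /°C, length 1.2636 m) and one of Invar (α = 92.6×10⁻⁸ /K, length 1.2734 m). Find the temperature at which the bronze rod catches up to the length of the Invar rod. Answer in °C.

Equal length when α₁L₁ΔT − α₂L₂ΔT = L₂ − L₁ = 9.80×10⁻³ m
α₁L₁ = 2.27448×10⁻⁵, α₂L₂ = 1.1791684×10⁻⁶ → Δ(αL) = 2.15656316×10⁻⁵ m/K
ΔT = 9.80×10⁻³ / 2.15656316×10⁻⁵ = 454.427 K, so T = 10.8 + 454.427 = 465.227 °C

T = 465.2 °C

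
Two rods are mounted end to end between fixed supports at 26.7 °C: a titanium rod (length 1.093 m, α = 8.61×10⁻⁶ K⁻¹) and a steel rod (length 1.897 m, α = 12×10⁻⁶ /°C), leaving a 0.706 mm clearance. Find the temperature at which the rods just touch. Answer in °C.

α₁L₁ = 9.41073×10⁻⁶ m/K, α₂L₂ = 2.2764×10⁻⁵ m/K → total 3.217473×10⁻⁵ m/K
ΔT = g/(α₁L₁+α₂L₂) = 7.06×10⁻⁴ / 3.217473×10⁻⁵ = 21.943 K
T = 26.7 + 21.943 = 48.643 °C

T = 48.6 °C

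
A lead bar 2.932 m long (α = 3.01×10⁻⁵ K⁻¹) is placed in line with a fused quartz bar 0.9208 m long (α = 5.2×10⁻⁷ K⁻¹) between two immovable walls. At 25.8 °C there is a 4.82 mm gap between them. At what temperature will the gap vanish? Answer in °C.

Gap closes when ΔL₁ + ΔL₂ = 4.82 mm = 4.82×10⁻³ m
(α₁L₁ + α₂L₂)ΔT = g
α₁L₁ + α₂L₂ = 3.01×10⁻⁵×2.932 + 5.2×10⁻⁷×0.9208 = 8.8732016×10⁻⁵ m/K
ΔT = 4.82×10⁻³ / 8.8732016×10⁻⁵ = 54.321 K
T = 25.8 + 54.321 = 80.121 °C

T = 80.1 °C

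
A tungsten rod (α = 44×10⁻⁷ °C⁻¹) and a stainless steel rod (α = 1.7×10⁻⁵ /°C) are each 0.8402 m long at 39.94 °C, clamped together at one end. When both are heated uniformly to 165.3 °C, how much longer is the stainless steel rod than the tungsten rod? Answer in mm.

1.33 mm

ΔT = 125.36 K
tungsten: ΔL = 44×10⁻⁷ × 0.8402 m × 125.36 = 4.6344×10⁻⁴ m = 0.46344 mm
stainless steel: ΔL = 1.7×10⁻⁵ × 0.8402 m × 125.36 = 1.7906×10⁻³ m = 1.7906 mm
difference = 1.7906 − 0.46344 = 1.32716 mm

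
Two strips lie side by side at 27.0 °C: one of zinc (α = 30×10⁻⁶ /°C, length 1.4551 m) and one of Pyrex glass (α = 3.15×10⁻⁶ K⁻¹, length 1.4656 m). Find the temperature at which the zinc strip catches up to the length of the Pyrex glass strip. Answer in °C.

T = 296.0 °C

Equal length when α₁L₁ΔT − α₂L₂ΔT = L₂ − L₁ = 1.05×10⁻² m
α₁L₁ = 4.3653×10⁻⁵, α₂L₂ = 4.61664×10⁻⁶ → Δ(αL) = 3.903636×10⁻⁵ m/K
ΔT = 1.05×10⁻² / 3.903636×10⁻⁵ = 268.980 K, so T = 27.0 + 268.980 = 295.980 °C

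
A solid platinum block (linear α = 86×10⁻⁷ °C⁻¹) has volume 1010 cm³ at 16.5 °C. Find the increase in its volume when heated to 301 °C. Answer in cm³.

ΔV = 7.41 cm³

Isotropic solid: β ≈ 3α = 2.6×10⁻⁵ /K; ΔT = 284.5 K
ΔV = 3αV₀ΔT = 3(86×10⁻⁷)(1010)(284.5) = 7.41 cm³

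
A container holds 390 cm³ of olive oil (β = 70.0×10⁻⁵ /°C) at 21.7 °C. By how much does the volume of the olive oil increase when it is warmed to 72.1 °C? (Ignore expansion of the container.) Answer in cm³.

|ΔT| = |72.1 − 21.7| = 50.4 K
ΔV = βV₀ΔT = (70.0×10⁻⁵)(390)(50.4) = 13.8 cm³

ΔV = 13.8 cm³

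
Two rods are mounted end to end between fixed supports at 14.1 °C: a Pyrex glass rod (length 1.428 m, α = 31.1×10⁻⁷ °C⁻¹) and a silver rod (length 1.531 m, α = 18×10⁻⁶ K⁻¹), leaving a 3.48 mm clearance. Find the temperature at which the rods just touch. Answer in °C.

T = 123 °C

Gap closes when ΔL₁ + ΔL₂ = 3.48 mm = 3.48×10⁻³ m
(α₁L₁ + α₂L₂)ΔT = g
α₁L₁ + α₂L₂ = 31.1×10⁻⁷×1.428 + 18×10⁻⁶×1.531 = 3.199908×10⁻⁵ m/K
ΔT = 3.48×10⁻³ / 3.199908×10⁻⁵ = 108.75 K
T = 14.1 + 108.75 = 122.85 °C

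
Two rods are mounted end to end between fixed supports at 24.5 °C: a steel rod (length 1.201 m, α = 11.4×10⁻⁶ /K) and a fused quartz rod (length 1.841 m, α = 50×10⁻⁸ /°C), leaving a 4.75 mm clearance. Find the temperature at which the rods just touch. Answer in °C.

T = 350 °C

α₁L₁ = 1.36914×10⁻⁵ m/K, α₂L₂ = 9.205×10⁻⁷ m/K → total 1.46119×10⁻⁵ m/K
ΔT = g/(α₁L₁+α₂L₂) = 4.75×10⁻³ / 1.46119×10⁻⁵ = 325.08 K
T = 24.5 + 325.08 = 349.58 °C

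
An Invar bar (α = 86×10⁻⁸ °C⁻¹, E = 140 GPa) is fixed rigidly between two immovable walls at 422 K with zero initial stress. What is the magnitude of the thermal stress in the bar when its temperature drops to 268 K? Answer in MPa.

σ = 18.5 MPa

Fully constrained: the free strain ε = αΔT is blocked, so σ = Eε = EαΔT.
|ΔT| = 154 K
σ = 140×10⁹ × 86×10⁻⁸ × 154 = 1.85×10⁷ Pa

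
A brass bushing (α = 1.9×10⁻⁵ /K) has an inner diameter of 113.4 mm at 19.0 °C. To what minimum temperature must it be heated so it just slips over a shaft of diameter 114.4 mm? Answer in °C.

T = 483 °C

Required Δd = 114.4 − 113.4 = 1.0 mm
Δd = αd₀ΔT ⇒ ΔT = Δd/(αd₀) = 1.0 / (1.9×10⁻⁵ × 113.4) = 464.12 K
T_min = 19.0 + 464.12 = 483.12 °C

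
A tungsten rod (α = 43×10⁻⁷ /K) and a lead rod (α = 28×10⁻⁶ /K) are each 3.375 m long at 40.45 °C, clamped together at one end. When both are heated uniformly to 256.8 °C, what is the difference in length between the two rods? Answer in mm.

17.3 mm

ΔT = 216.35 K
tungsten: ΔL = 43×10⁻⁷ × 3.375 m × 216.35 = 3.1398×10⁻³ m = 3.1398 mm
lead: ΔL = 28×10⁻⁶ × 3.375 m × 216.35 = 2.0445×10⁻² m = 20.445 mm
difference = 20.445 − 3.1398 = 17.3052 mm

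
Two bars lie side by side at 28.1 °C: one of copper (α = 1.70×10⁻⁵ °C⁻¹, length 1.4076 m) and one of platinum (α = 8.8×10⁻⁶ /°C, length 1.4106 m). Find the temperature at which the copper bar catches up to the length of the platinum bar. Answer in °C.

T = 288.6 °C

Equal length when α₁L₁ΔT − α₂L₂ΔT = L₂ − L₁ = 3.00×10⁻³ m
α₁L₁ = 2.39292×10⁻⁵, α₂L₂ = 1.241328×10⁻⁵ → Δ(αL) = 1.151592×10⁻⁵ m/K
ΔT = 3.00×10⁻³ / 1.151592×10⁻⁵ = 260.509 K, so T = 28.1 + 260.509 = 288.609 °C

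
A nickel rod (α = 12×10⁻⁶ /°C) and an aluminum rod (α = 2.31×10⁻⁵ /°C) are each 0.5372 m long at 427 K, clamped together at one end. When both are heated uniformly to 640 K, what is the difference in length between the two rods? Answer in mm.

1.27 mm

ΔT = 213 K
nickel: ΔL = 12×10⁻⁶ × 0.5372 m × 213 = 1.3731×10⁻³ m = 1.3731 mm
aluminum: ΔL = 2.31×10⁻⁵ × 0.5372 m × 213 = 2.6432×10⁻³ m = 2.6432 mm
difference = 2.6432 − 1.3731 = 1.2701 mm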